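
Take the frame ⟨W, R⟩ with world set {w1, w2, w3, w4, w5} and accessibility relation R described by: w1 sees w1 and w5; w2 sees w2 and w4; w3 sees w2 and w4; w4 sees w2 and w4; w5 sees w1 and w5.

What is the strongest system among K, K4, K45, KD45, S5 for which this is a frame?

Transitive (axiom 4): yes — every two-step R-path is closed by a direct edge.
Euclidean (axiom 5): yes — any two successors of a common world are R-related.
Serial (axiom D): yes — every world has a successor (e.g. w1 R w1).
Reflexive (axiom T): no — w3 is not related to itself.
So F validates K, K4, K45, KD45; S5 would additionally require R to be reflexive. The strongest is KD45.

KD45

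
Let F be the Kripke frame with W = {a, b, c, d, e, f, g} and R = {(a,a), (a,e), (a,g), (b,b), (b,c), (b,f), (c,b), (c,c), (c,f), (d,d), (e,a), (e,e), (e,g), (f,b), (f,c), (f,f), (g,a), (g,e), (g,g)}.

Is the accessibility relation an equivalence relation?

Reflexive: yes — every world is R-related to itself.
Symmetric: yes — every pair in R has its reverse in R.
Transitive: yes — every two-step R-path is closed by a direct edge.
So R is an equivalence relation.

Yes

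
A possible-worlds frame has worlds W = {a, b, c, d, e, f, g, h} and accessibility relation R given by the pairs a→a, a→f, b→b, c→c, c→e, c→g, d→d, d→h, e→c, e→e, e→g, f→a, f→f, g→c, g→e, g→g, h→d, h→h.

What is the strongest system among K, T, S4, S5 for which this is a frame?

S5

Reflexive (axiom T): yes — every world is R-related to itself.
Transitive (axiom 4): yes — every two-step R-path is closed by a direct edge.
Euclidean (axiom 5): yes — any two successors of a common world are R-related.
So F validates K, T, S4, S5. The strongest is S5.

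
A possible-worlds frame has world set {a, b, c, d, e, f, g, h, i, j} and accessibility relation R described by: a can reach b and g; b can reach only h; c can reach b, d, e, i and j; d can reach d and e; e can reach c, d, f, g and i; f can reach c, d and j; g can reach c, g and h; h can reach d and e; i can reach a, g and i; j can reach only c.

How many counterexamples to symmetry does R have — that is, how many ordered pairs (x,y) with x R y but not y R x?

18

Enumerating: (a,b), (a,g), (b,h), (c,b), (c,d), (c,i), (e,f), (e,g), (e,i), (f,c), (f,d), (f,j), (g,c), (g,h), (h,d), (h,e), (i,a), (i,g).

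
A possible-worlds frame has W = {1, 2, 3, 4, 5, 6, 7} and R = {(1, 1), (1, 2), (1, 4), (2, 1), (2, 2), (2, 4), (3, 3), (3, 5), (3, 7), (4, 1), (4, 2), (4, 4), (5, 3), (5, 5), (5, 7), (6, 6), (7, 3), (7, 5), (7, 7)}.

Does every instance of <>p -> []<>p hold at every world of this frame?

Yes

Axiom 5 corresponds to the accessibility relation being Euclidean.
Euclidean: yes — any two successors of a common world are R-related.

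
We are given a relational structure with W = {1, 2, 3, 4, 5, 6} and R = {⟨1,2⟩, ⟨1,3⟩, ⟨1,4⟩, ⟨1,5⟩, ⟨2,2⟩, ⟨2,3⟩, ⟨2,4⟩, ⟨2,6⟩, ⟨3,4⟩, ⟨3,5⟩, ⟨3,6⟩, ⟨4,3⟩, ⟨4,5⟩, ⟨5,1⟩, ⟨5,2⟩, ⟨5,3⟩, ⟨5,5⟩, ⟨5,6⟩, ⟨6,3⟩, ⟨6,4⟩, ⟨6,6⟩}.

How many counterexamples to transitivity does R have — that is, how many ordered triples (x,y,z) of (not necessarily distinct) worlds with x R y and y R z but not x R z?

22

Enumerating: (1,2,6), (1,3,6), (1,5,1), (1,5,6), (2,3,5), (2,4,5), (3,4,3), (3,5,1), (3,5,2), (3,5,3), (3,6,3), (4,3,4), … and 10 more.
Total: 22.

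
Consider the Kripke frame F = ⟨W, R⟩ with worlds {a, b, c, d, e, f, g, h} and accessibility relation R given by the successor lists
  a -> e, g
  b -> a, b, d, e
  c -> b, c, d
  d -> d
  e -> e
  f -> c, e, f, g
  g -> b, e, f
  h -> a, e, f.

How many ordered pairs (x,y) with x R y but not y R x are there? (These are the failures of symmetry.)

14

Enumerating: (a,e), (a,g), (b,a), (b,d), (b,e), (c,b), (c,d), (f,c), (f,e), (g,b), (g,e), (h,a), (h,e), (h,f).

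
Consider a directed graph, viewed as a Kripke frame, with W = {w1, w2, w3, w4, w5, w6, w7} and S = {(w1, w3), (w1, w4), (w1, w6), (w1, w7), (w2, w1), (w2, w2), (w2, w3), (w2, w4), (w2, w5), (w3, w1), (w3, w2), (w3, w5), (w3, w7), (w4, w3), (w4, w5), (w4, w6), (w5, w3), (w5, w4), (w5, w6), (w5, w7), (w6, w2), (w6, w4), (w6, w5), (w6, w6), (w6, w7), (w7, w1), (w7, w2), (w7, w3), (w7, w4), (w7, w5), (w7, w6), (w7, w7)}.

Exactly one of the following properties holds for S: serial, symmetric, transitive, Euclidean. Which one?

serial

Serial: yes — every world has a successor (e.g. w1 S w3).
Symmetric: no — w1 S w4 but not w4 S w1.
Transitive: no — w1 S w3 and w3 S w2, but not w1 S w2.
Euclidean: no — w1 S w3 and w1 S w4, but not w3 S w4.
Only serial holds.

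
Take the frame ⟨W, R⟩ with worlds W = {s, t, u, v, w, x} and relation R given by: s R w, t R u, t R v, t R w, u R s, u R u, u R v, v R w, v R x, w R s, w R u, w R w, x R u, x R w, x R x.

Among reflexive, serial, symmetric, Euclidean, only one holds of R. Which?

serial

Reflexive: no — s is not related to itself.
Serial: yes — every world has a successor (e.g. s R w).
Symmetric: no — t R u but not u R t.
Euclidean: no — t R u and t R w, but not u R w.
Only serial holds.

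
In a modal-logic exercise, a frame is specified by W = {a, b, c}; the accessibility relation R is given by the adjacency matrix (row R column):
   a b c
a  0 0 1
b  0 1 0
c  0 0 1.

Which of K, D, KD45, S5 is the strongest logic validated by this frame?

KD45

Serial (axiom D): yes — every world has a successor (e.g. a R c).
Euclidean (axiom 5): yes — any two successors of a common world are R-related.
Transitive (axiom 4): yes — every two-step R-path is closed by a direct edge.
Reflexive (axiom T): no — a is not related to itself.
So F validates K, D, KD45; S5 would additionally require R to be reflexive. The strongest is KD45.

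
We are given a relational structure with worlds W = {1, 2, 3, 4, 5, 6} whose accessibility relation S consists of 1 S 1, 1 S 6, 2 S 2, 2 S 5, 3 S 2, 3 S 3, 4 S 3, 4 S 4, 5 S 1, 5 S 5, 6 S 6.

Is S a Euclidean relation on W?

Euclidean: no — 1 S 6 and 1 S 1, but not 6 S 1.

No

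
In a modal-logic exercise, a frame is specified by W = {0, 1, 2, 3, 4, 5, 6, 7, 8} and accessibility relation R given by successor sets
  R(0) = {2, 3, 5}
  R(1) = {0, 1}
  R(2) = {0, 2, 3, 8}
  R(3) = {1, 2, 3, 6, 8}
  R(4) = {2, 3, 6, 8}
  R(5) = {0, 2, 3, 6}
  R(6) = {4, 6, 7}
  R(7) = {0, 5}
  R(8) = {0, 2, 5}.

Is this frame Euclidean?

No

Euclidean: no — 0 R 2 and 0 R 5, but not 2 R 5.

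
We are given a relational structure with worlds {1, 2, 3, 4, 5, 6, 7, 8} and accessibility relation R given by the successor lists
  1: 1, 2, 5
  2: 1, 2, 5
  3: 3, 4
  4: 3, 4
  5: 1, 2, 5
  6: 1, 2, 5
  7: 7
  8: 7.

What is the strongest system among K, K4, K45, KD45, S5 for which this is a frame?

KD45

Transitive (axiom 4): yes — every two-step R-path is closed by a direct edge.
Euclidean (axiom 5): yes — any two successors of a common world are R-related.
Serial (axiom D): yes — every world has a successor (e.g. 1 R 1).
Reflexive (axiom T): no — 6 is not related to itself.
So F validates K, K4, K45, KD45; S5 would additionally require R to be reflexive. The strongest is KD45.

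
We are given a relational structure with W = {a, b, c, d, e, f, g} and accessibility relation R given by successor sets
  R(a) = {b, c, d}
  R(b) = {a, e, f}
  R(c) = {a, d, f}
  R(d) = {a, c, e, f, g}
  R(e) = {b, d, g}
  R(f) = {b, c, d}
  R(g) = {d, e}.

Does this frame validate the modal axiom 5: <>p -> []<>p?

No

Axiom 5 corresponds to the accessibility relation being Euclidean.
Euclidean: no — a R b and a R c, but not b R c.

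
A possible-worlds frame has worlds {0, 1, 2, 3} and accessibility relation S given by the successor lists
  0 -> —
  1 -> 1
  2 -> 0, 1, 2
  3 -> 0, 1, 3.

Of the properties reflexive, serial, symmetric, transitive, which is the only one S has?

Reflexive: no — 0 is not related to itself.
Serial: no — 0 has no S-successor.
Symmetric: no — 2 S 0 but not 0 S 2.
Transitive: yes — every two-step S-path is closed by a direct edge.
Only transitive holds.

transitive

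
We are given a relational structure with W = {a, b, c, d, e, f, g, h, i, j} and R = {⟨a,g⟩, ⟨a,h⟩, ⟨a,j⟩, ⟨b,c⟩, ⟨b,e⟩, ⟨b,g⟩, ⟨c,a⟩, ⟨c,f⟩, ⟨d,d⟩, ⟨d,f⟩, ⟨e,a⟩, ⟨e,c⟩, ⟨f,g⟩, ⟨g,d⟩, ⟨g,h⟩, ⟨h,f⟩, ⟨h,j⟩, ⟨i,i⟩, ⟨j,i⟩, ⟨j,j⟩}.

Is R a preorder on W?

No

Reflexive: no — a is not related to itself.
Transitive: no — a R g and g R d, but not a R d.
So R is not a preorder.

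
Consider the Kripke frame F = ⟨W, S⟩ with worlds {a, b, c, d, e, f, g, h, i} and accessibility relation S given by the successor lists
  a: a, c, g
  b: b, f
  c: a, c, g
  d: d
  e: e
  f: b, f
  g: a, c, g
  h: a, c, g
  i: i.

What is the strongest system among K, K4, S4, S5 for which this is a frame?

K4

Transitive (axiom 4): yes — every two-step S-path is closed by a direct edge.
Reflexive (axiom T): no — h is not related to itself.
Euclidean (axiom 5): yes — any two successors of a common world are S-related.
So F validates K, K4; S4 would additionally require S to be reflexive. The strongest is K4.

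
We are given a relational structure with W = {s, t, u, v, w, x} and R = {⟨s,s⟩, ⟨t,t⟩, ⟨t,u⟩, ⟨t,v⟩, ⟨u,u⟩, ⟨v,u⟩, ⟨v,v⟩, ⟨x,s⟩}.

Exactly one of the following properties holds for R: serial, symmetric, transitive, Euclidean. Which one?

Serial: no — w has no R-successor.
Symmetric: no — t R u but not u R t.
Transitive: yes — every two-step R-path is closed by a direct edge.
Euclidean: no — t R u and t R v, but not u R v.
Only transitive holds.

transitive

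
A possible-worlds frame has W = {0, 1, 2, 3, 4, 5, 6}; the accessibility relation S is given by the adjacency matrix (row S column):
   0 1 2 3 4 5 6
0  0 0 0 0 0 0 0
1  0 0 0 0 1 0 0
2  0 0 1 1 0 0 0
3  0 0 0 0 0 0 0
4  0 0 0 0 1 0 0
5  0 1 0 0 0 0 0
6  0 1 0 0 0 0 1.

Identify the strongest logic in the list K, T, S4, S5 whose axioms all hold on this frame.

Reflexive (axiom T): no — 0 is not related to itself.
Transitive (axiom 4): no — 5 S 1 and 1 S 4, but not 5 S 4.
Euclidean (axiom 5): no — 2 S 3 and 2 S 2, but not 3 S 2.
So F validates K; T would additionally require S to be reflexive. The strongest is K.

K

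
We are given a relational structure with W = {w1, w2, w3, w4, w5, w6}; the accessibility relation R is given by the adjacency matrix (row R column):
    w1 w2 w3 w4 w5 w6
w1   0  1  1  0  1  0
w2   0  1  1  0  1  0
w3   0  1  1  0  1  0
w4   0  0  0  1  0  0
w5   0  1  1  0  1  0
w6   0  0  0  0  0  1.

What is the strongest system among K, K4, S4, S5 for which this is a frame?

K4

Transitive (axiom 4): yes — every two-step R-path is closed by a direct edge.
Reflexive (axiom T): no — w1 is not related to itself.
Euclidean (axiom 5): yes — any two successors of a common world are R-related.
So F validates K, K4; S4 would additionally require R to be reflexive. The strongest is K4.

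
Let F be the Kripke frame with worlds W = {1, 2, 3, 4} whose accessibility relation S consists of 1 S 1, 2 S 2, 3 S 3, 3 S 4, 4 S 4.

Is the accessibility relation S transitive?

Transitive: yes — every two-step S-path is closed by a direct edge.

Yes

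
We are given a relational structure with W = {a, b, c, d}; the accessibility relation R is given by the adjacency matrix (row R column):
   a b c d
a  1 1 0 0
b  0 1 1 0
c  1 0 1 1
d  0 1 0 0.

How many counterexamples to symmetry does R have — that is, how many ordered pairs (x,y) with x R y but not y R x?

5

Enumerating: (a,b), (b,c), (c,a), (c,d), (d,b).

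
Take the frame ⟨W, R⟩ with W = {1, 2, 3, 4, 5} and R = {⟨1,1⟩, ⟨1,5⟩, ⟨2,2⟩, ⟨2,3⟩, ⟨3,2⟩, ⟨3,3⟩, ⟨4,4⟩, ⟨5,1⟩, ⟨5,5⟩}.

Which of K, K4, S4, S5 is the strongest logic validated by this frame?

Transitive (axiom 4): yes — every two-step R-path is closed by a direct edge.
Reflexive (axiom T): yes — every world is R-related to itself.
Euclidean (axiom 5): yes — any two successors of a common world are R-related.
So F validates K, K4, S4, S5. The strongest is S5.

S5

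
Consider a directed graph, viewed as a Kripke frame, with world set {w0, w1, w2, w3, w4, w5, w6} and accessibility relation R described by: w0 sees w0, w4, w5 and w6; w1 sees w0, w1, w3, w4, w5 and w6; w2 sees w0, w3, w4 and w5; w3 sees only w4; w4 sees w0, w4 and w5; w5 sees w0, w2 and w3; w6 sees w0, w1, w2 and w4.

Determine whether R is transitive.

Transitive: no — w0 R w5 and w5 R w2, but not w0 R w2.

No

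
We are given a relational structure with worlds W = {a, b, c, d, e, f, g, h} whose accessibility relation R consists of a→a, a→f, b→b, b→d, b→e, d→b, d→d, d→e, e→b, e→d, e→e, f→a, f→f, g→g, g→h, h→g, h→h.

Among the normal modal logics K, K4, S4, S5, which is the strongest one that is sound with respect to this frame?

K4

Transitive (axiom 4): yes — every two-step R-path is closed by a direct edge.
Reflexive (axiom T): no — c is not related to itself.
Euclidean (axiom 5): yes — any two successors of a common world are R-related.
So F validates K, K4; S4 would additionally require R to be reflexive. The strongest is K4.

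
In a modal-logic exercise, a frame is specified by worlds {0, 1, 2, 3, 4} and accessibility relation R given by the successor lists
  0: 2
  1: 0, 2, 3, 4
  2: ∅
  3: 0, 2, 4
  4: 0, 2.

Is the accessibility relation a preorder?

No

Reflexive: no — 0 is not related to itself.
Transitive: yes — every two-step R-path is closed by a direct edge.
So R is not a preorder.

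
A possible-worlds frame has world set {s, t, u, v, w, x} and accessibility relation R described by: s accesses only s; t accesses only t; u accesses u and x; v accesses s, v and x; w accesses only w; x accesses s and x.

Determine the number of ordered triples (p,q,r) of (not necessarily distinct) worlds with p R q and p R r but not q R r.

5

Enumerating: (u,x,u), (v,s,v), (v,s,x), (v,x,v), (x,s,x).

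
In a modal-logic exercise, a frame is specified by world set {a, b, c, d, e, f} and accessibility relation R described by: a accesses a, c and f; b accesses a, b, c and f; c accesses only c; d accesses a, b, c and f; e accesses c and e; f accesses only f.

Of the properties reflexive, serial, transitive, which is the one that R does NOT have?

reflexive

Reflexive: no — d is not related to itself.
Serial: yes — every world has a successor (e.g. a R a).
Transitive: yes — every two-step R-path is closed by a direct edge.
Only reflexive fails.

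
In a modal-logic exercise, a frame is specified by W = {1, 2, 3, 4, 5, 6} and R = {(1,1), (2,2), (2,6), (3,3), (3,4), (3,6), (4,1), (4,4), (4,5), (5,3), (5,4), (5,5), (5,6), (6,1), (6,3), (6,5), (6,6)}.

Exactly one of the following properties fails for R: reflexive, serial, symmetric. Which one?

symmetric

Reflexive: yes — every world is R-related to itself.
Serial: yes — every world has a successor (e.g. 1 R 1).
Symmetric: no — 2 R 6 but not 6 R 2.
Only symmetric fails.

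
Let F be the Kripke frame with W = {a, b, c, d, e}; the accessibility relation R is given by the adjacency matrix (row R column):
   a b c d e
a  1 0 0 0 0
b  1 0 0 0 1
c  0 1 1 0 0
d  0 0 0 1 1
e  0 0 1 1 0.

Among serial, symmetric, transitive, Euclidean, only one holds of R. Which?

Serial: yes — every world has a successor (e.g. a R a).
Symmetric: no — b R a but not a R b.
Transitive: no — b R e and e R c, but not b R c.
Euclidean: no — b R a and b R e, but not a R e.
Only serial holds.

serial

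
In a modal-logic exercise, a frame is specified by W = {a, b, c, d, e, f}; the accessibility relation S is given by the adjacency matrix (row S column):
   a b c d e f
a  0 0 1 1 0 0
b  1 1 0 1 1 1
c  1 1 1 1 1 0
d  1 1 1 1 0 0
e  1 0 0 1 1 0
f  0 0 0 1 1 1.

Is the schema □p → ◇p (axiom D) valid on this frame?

Yes

By correspondence theory, D is valid on a frame iff S is serial.
Serial: yes — every world has a successor (e.g. a S c).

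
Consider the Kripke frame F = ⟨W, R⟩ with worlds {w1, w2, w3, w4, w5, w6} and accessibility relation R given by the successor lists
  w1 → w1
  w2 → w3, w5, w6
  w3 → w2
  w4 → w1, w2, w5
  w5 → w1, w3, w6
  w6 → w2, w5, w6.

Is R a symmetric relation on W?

Symmetric: no — w2 R w5 but not w5 R w2.

No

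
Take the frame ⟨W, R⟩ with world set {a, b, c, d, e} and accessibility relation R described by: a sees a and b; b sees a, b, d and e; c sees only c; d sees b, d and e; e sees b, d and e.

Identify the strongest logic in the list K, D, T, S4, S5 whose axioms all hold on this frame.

Serial (axiom D): yes — every world has a successor (e.g. a R a).
Reflexive (axiom T): yes — every world is R-related to itself.
Transitive (axiom 4): no — a R b and b R d, but not a R d.
Euclidean (axiom 5): no — b R a and b R d, but not a R d.
So F validates K, D, T; S4 would additionally require R to be transitive. The strongest is T.

T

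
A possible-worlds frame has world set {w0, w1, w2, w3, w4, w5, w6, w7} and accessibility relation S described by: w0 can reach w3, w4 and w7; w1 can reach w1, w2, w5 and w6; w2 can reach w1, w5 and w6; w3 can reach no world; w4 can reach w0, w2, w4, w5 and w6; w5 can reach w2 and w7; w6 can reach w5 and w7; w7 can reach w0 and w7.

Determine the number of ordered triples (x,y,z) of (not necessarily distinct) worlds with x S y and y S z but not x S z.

24

Enumerating: (w0,w4,w0), (w0,w4,w2), (w0,w4,w5), (w0,w4,w6), (w0,w7,w0), (w1,w5,w7), (w1,w6,w7), (w2,w1,w2), (w2,w5,w2), (w2,w5,w7), (w2,w6,w7), (w4,w0,w3), … and 12 more.
Total: 24.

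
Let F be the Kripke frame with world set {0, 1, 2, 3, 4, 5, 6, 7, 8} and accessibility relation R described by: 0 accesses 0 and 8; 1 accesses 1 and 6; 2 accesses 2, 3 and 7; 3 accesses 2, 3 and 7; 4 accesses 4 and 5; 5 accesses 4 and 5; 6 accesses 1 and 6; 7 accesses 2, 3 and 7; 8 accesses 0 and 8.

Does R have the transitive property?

Transitive: yes — every two-step R-path is closed by a direct edge.

Yes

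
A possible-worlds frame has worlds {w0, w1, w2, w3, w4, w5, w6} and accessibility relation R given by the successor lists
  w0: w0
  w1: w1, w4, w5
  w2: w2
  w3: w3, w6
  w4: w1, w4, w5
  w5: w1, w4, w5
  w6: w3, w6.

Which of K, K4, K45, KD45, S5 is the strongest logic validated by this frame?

Transitive (axiom 4): yes — every two-step R-path is closed by a direct edge.
Euclidean (axiom 5): yes — any two successors of a common world are R-related.
Serial (axiom D): yes — every world has a successor (e.g. w0 R w0).
Reflexive (axiom T): yes — every world is R-related to itself.
So F validates K, K4, K45, KD45, S5. The strongest is S5.

S5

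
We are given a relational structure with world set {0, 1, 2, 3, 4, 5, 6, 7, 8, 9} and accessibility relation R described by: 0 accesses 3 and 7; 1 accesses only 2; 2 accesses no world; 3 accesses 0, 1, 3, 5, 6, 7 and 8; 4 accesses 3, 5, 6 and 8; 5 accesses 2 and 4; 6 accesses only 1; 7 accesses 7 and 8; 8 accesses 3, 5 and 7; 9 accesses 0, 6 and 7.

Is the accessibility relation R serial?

No

Serial: no — 2 has no R-successor.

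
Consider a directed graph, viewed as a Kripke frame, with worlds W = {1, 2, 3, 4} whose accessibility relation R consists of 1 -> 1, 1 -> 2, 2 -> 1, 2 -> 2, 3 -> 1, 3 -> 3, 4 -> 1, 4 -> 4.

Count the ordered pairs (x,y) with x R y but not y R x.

Enumerating: (3,1), (4,1).

2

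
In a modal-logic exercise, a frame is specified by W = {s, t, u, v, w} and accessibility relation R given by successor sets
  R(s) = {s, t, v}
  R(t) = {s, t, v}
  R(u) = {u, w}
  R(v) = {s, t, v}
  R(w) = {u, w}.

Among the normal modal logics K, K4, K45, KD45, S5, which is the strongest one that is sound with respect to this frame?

S5

Transitive (axiom 4): yes — every two-step R-path is closed by a direct edge.
Euclidean (axiom 5): yes — any two successors of a common world are R-related.
Serial (axiom D): yes — every world has a successor (e.g. s R s).
Reflexive (axiom T): yes — every world is R-related to itself.
So F validates K, K4, K45, KD45, S5. The strongest is S5.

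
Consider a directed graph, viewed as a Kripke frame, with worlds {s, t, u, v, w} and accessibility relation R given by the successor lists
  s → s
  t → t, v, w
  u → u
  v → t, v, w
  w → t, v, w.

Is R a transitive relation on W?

Yes

Transitive: yes — every two-step R-path is closed by a direct edge.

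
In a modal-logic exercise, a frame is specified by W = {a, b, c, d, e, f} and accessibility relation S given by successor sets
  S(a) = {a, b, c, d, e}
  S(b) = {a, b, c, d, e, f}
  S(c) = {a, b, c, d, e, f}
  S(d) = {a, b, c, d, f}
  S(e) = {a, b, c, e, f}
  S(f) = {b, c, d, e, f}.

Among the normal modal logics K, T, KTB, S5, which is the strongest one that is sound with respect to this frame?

KTB

Reflexive (axiom T): yes — every world is S-related to itself.
Symmetric (axiom B): yes — every pair in S has its reverse in S.
Euclidean (axiom 5): no — a S d and a S e, but not d S e.
So F validates K, T, KTB; S5 would additionally require S to be Euclidean. The strongest is KTB.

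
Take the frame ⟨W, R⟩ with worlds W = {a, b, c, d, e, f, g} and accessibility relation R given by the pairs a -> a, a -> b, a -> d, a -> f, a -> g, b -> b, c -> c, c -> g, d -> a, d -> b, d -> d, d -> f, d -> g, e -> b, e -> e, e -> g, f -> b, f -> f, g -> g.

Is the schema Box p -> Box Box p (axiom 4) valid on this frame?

Axiom 4 corresponds to the accessibility relation being transitive.
Transitive: yes — every two-step R-path is closed by a direct edge.

Yes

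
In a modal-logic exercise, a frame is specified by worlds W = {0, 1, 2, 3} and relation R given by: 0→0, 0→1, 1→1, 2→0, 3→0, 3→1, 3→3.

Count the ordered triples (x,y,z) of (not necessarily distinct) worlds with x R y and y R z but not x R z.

1

Enumerating: (2,0,1).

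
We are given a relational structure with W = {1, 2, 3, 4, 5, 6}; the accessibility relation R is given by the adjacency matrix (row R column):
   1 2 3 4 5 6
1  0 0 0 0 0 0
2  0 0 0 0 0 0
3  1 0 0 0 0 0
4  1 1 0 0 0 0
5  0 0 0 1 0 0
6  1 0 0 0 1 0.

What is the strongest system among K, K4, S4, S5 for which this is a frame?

K

Transitive (axiom 4): no — 5 R 4 and 4 R 1, but not 5 R 1.
Reflexive (axiom T): no — 1 is not related to itself.
Euclidean (axiom 5): no — 4 R 1 and 4 R 2, but not 1 R 2.
So F validates K; K4 would additionally require R to be transitive. The strongest is K.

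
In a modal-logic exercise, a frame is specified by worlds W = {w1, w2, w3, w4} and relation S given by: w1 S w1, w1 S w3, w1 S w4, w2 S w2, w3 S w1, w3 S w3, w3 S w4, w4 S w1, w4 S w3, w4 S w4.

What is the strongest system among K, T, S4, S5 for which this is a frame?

S5

Reflexive (axiom T): yes — every world is S-related to itself.
Transitive (axiom 4): yes — every two-step S-path is closed by a direct edge.
Euclidean (axiom 5): yes — any two successors of a common world are S-related.
So F validates K, T, S4, S5. The strongest is S5.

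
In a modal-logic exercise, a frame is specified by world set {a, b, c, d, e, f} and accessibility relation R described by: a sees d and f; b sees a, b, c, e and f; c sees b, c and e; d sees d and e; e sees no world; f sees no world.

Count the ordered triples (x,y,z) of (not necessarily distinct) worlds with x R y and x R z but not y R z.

Enumerating: (a,d,f), (a,f,d), (a,f,f), (b,a,a), (b,a,b), (b,a,c), (b,a,e), (b,c,a), (b,c,f), (b,e,a), (b,e,b), (b,e,c), … and 12 more.
Total: 24.

24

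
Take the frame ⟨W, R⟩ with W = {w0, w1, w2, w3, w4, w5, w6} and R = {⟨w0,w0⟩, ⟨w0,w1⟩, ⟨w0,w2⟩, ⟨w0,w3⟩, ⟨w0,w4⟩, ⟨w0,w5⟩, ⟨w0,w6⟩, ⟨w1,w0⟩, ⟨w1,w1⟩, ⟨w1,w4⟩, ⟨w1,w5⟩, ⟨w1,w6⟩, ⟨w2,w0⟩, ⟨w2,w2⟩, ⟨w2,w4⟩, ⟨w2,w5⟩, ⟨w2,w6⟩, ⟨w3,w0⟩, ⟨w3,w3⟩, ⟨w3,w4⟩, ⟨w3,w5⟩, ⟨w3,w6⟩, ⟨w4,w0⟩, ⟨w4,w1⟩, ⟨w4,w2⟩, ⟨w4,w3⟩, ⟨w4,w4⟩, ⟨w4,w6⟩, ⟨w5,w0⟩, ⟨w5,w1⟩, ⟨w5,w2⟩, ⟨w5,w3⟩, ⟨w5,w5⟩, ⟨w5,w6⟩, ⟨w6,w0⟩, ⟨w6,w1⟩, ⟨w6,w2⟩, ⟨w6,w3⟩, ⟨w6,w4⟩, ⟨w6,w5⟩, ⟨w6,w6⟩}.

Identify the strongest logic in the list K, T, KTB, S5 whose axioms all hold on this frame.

KTB

Reflexive (axiom T): yes — every world is R-related to itself.
Symmetric (axiom B): yes — every pair in R has its reverse in R.
Euclidean (axiom 5): no — w0 R w1 and w0 R w2, but not w1 R w2.
So F validates K, T, KTB; S5 would additionally require R to be Euclidean. The strongest is KTB.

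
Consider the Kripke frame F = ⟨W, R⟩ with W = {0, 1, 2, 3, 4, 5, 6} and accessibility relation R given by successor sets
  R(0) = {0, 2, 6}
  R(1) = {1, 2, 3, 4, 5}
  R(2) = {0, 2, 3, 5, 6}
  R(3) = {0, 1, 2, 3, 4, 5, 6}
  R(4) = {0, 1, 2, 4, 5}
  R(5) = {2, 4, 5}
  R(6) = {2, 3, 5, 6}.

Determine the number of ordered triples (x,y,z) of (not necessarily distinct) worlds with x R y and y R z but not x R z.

Enumerating: (0,2,3), (0,2,5), (0,6,3), (0,6,5), (1,2,0), (1,2,6), (1,3,0), (1,3,6), (1,4,0), (2,3,1), (2,3,4), (2,5,4), … and 14 more.
Total: 26.

26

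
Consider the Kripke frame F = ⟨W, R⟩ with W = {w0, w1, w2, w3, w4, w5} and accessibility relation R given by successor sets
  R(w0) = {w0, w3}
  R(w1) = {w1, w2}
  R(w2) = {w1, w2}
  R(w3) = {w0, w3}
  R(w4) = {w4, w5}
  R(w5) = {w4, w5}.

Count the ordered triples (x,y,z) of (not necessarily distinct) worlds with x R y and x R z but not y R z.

0

R is Euclidean; there are no such tuples.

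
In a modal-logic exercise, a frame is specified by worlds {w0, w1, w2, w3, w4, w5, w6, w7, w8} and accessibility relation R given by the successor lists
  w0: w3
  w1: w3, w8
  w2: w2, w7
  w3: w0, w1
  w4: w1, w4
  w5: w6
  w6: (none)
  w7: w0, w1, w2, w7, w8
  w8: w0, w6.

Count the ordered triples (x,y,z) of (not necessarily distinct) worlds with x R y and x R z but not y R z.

Enumerating: (w0,w3,w3), (w1,w3,w3), (w1,w3,w8), (w1,w8,w3), (w1,w8,w8), (w3,w0,w0), (w3,w0,w1), (w3,w1,w0), (w3,w1,w1), (w4,w1,w1), (w4,w1,w4), (w5,w6,w6), … and 20 more.
Total: 32.

32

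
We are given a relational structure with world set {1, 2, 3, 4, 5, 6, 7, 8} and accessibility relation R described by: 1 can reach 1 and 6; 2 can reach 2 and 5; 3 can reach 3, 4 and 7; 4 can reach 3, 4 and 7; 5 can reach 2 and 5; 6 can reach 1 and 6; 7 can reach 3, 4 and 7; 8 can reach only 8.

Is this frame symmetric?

Symmetric: yes — every pair in R has its reverse in R.

Yes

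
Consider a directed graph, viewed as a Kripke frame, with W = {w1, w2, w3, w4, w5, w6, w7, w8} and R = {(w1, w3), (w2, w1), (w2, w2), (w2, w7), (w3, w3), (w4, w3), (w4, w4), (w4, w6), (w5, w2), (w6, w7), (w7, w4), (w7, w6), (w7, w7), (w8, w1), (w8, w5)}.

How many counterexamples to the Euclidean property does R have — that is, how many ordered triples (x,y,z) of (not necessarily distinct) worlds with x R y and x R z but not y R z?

17

Enumerating: (w2,w1,w1), (w2,w1,w2), (w2,w1,w7), (w2,w7,w1), (w2,w7,w2), (w4,w3,w4), (w4,w3,w6), (w4,w6,w3), (w4,w6,w4), (w4,w6,w6), (w7,w4,w7), (w7,w6,w4), (w7,w6,w6), (w8,w1,w1), (w8,w1,w5), (w8,w5,w1), (w8,w5,w5).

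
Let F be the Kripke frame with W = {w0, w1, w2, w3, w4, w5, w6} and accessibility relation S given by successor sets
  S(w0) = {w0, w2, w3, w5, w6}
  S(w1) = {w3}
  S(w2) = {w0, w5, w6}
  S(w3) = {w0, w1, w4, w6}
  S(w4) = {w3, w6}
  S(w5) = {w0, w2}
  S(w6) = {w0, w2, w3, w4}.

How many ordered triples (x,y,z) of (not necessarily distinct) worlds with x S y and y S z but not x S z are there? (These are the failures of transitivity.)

Enumerating: (w0,w3,w1), (w0,w3,w4), (w0,w6,w4), (w1,w3,w0), (w1,w3,w1), (w1,w3,w4), (w1,w3,w6), (w2,w0,w2), (w2,w0,w3), (w2,w5,w2), (w2,w6,w2), (w2,w6,w3), … and 26 more.
Total: 38.

38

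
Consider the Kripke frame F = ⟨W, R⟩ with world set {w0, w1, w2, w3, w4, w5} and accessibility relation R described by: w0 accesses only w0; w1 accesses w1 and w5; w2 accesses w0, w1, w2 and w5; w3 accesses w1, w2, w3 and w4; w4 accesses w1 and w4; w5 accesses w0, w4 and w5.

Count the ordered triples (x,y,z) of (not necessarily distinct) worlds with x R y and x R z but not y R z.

Enumerating: (w1,w5,w1), (w2,w0,w1), (w2,w0,w2), (w2,w0,w5), (w2,w1,w0), (w2,w1,w2), (w2,w5,w1), (w2,w5,w2), (w3,w1,w2), (w3,w1,w3), (w3,w1,w4), (w3,w2,w3), … and 8 more.
Total: 20.

20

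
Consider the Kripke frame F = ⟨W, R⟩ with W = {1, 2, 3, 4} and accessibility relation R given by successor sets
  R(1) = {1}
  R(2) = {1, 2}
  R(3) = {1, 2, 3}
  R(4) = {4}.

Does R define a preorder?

Reflexive: yes — every world is R-related to itself.
Transitive: yes — every two-step R-path is closed by a direct edge.
So R is a preorder.

Yes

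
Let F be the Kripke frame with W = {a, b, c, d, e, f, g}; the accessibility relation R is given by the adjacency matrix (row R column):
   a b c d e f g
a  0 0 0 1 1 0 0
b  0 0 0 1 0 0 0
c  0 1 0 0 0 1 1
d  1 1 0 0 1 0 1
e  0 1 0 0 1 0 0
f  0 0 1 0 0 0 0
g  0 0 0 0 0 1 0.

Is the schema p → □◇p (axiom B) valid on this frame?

Axiom B corresponds to the accessibility relation being symmetric.
Symmetric: no — a R e but not e R a.

No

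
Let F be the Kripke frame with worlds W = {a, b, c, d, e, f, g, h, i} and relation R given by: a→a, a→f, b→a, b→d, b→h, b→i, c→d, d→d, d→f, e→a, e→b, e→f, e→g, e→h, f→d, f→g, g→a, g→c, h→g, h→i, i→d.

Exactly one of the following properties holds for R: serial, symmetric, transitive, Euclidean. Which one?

serial

Serial: yes — every world has a successor (e.g. a R a).
Symmetric: no — a R f but not f R a.
Transitive: no — a R f and f R d, but not a R d.
Euclidean: no — b R a and b R d, but not a R d.
Only serial holds.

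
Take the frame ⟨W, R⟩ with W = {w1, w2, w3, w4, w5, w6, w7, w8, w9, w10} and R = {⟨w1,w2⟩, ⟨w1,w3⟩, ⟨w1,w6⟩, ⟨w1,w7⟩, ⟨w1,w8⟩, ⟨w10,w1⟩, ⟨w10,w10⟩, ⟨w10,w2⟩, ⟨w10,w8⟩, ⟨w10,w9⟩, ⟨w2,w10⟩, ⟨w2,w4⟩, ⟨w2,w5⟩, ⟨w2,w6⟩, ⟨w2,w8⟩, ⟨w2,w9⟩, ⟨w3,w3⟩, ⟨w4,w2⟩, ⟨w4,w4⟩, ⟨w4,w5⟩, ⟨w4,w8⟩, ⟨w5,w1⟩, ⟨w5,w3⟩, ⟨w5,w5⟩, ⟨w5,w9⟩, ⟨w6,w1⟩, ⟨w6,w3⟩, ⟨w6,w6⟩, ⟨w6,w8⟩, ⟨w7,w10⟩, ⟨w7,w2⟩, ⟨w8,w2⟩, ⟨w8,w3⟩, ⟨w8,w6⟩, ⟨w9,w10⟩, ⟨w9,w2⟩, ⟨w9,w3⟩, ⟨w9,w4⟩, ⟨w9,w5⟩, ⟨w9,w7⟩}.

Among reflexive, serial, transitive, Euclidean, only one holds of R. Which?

serial

Reflexive: no — w1 is not related to itself.
Serial: yes — every world has a successor (e.g. w1 R w2).
Transitive: no — w1 R w2 and w2 R w10, but not w1 R w10.
Euclidean: no — w1 R w2 and w1 R w3, but not w2 R w3.
Only serial holds.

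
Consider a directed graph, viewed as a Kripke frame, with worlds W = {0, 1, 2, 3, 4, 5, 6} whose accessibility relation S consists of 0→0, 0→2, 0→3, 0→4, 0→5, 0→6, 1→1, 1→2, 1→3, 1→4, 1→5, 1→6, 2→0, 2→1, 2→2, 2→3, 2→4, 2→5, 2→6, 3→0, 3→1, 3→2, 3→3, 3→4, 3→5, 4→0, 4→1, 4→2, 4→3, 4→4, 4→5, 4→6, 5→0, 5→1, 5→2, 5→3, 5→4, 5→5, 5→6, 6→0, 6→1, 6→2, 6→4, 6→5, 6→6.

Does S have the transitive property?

No

Transitive: no — 0 S 2 and 2 S 1, but not 0 S 1.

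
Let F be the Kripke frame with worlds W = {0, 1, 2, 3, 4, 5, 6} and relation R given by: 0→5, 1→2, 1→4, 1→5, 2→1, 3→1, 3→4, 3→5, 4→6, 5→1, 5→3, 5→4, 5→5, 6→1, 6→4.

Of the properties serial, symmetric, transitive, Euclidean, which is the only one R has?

serial

Serial: yes — every world has a successor (e.g. 0 R 5).
Symmetric: no — 0 R 5 but not 5 R 0.
Transitive: no — 0 R 5 and 5 R 1, but not 0 R 1.
Euclidean: no — 1 R 2 and 1 R 4, but not 2 R 4.
Only serial holds.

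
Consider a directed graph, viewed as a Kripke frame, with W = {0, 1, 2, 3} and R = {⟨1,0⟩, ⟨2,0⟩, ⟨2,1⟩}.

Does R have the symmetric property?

Symmetric: no — 1 R 0 but not 0 R 1.

No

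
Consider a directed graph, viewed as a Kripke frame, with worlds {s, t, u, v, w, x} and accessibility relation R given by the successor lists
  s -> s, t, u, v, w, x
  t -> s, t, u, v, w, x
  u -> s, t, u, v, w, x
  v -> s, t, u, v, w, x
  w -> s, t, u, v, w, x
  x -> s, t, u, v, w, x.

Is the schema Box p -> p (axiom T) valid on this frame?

Yes

By correspondence theory, T is valid on a frame iff R is reflexive.
Reflexive: yes — every world is R-related to itself.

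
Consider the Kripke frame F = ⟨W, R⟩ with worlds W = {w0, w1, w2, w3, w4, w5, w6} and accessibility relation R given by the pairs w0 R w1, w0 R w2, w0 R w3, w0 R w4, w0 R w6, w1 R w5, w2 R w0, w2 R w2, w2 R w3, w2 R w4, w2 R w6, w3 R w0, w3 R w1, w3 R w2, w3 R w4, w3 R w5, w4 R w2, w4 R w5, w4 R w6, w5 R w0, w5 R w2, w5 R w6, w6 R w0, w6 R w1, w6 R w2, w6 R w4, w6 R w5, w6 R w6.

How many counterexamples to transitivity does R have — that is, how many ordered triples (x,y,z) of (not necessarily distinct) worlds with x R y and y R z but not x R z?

Enumerating: (w0,w1,w5), (w0,w2,w0), (w0,w3,w0), (w0,w3,w5), (w0,w4,w5), (w0,w6,w0), (w0,w6,w5), (w1,w5,w0), (w1,w5,w2), (w1,w5,w6), (w2,w0,w1), (w2,w3,w1), … and 27 more.
Total: 39.

39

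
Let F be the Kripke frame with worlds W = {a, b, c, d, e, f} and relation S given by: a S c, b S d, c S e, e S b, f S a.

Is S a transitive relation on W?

Transitive: no — a S c and c S e, but not a S e.

No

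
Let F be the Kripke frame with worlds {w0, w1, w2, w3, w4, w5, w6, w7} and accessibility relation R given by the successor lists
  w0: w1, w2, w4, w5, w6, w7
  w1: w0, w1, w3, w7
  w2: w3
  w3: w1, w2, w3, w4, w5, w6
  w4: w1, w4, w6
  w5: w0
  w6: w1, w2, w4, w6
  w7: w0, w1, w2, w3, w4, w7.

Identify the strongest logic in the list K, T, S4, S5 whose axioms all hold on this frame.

K

Reflexive (axiom T): no — w0 is not related to itself.
Transitive (axiom 4): no — w0 R w1 and w1 R w3, but not w0 R w3.
Euclidean (axiom 5): no — w0 R w1 and w0 R w2, but not w1 R w2.
So F validates K; T would additionally require R to be reflexive. The strongest is K.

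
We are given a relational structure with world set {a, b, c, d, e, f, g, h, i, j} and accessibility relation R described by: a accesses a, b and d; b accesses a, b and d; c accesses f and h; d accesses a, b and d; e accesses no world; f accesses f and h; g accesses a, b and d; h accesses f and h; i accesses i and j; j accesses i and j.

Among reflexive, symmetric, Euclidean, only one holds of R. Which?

Reflexive: no — c is not related to itself.
Symmetric: no — c R f but not f R c.
Euclidean: yes — any two successors of a common world are R-related.
Only Euclidean holds.

Euclidean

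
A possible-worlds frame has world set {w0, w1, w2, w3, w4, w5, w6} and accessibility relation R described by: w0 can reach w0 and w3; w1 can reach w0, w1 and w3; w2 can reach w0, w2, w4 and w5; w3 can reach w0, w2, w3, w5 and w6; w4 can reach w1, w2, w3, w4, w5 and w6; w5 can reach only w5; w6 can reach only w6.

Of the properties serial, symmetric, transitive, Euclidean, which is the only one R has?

Serial: yes — every world has a successor (e.g. w0 R w0).
Symmetric: no — w1 R w0 but not w0 R w1.
Transitive: no — w0 R w3 and w3 R w2, but not w0 R w2.
Euclidean: no — w2 R w0 and w2 R w4, but not w0 R w4.
Only serial holds.

serial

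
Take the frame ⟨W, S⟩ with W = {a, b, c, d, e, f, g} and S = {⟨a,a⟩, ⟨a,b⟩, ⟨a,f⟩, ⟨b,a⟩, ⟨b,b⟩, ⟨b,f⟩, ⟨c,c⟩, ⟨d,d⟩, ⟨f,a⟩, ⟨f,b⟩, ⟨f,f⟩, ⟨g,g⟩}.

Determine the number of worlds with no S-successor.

1

Enumerating: e.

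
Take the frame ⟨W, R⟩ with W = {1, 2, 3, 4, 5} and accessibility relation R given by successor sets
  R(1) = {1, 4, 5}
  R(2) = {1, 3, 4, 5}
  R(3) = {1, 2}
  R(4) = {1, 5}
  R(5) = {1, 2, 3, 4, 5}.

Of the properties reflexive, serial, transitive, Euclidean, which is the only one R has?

Reflexive: no — 2 is not related to itself.
Serial: yes — every world has a successor (e.g. 1 R 1).
Transitive: no — 1 R 5 and 5 R 2, but not 1 R 2.
Euclidean: no — 2 R 1 and 2 R 3, but not 1 R 3.
Only serial holds.

serial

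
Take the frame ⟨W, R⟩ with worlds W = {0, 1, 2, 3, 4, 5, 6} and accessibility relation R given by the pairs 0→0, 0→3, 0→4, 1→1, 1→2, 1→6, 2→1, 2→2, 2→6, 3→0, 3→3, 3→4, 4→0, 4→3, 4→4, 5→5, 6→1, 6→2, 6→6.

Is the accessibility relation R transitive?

Yes

Transitive: yes — every two-step R-path is closed by a direct edge.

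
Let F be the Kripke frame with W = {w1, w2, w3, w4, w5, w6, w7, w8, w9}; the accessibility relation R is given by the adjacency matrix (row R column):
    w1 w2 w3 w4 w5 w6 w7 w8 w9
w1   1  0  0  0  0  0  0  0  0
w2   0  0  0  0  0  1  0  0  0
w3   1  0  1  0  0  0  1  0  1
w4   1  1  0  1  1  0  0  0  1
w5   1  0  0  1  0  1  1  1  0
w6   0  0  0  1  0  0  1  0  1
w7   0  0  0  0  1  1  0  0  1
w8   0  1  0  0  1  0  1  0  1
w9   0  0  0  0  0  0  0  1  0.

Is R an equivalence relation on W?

Reflexive: no — w2 is not related to itself.
Symmetric: no — w2 R w6 but not w6 R w2.
Transitive: no — w2 R w6 and w6 R w4, but not w2 R w4.
So R is not an equivalence relation.

No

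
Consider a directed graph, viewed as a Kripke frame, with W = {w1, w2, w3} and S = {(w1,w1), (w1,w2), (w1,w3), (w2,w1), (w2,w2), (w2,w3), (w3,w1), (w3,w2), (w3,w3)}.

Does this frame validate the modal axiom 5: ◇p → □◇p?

By correspondence theory, 5 is valid on a frame iff S is Euclidean.
Euclidean: yes — any two successors of a common world are S-related.

Yes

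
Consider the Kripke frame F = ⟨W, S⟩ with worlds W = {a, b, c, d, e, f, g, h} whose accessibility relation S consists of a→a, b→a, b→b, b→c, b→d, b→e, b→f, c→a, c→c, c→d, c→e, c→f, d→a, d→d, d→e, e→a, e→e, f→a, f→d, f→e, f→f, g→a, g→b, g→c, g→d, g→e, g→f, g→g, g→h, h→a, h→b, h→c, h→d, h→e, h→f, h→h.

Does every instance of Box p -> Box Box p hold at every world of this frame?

Axiom 4 corresponds to the accessibility relation being transitive.
Transitive: yes — every two-step S-path is closed by a direct edge.

Yes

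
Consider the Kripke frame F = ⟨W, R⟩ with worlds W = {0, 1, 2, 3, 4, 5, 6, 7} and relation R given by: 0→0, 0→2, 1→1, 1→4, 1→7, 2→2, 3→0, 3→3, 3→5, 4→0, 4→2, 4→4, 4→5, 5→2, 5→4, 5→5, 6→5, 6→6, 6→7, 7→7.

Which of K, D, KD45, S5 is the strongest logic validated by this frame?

Serial (axiom D): yes — every world has a successor (e.g. 0 R 0).
Euclidean (axiom 5): no — 1 R 4 and 1 R 7, but not 4 R 7.
Transitive (axiom 4): no — 1 R 4 and 4 R 0, but not 1 R 0.
Reflexive (axiom T): yes — every world is R-related to itself.
So F validates K, D; KD45 would additionally require R to be Euclidean and transitive. The strongest is D.

D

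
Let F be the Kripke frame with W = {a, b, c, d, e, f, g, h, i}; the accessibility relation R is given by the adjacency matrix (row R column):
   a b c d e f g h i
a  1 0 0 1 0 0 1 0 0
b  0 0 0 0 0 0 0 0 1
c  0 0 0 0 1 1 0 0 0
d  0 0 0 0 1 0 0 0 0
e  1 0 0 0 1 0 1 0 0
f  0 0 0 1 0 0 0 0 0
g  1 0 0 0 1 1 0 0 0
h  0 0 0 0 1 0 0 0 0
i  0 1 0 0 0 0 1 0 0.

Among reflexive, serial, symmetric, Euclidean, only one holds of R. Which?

Reflexive: no — b is not related to itself.
Serial: yes — every world has a successor (e.g. a R a).
Symmetric: no — a R d but not d R a.
Euclidean: no — a R d and a R g, but not d R g.
Only serial holds.

serial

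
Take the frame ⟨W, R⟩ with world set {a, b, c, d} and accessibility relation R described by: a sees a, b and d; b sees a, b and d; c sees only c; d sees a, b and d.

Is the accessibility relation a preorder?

Reflexive: yes — every world is R-related to itself.
Transitive: yes — every two-step R-path is closed by a direct edge.
So R is a preorder.

Yes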